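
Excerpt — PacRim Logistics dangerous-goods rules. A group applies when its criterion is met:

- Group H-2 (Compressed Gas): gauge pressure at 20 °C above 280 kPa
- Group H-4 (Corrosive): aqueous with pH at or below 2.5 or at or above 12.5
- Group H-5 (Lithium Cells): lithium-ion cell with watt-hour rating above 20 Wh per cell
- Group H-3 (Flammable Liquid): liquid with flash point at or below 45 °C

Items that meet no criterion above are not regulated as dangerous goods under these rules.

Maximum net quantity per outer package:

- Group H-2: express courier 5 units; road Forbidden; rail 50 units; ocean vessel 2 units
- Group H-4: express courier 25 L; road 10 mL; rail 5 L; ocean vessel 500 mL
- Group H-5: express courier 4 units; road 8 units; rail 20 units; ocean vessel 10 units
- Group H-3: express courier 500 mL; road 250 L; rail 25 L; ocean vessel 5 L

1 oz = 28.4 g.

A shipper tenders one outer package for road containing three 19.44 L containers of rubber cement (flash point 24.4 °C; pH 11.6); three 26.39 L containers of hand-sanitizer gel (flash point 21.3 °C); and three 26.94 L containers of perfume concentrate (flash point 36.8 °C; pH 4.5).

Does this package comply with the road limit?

Yes

Flash point 24.4 °C meets the Group H-3 criterion (Flammable Liquid), so the rubber cement is Group H-3.
With flash point 21.3 °C (≤ 45 °C), the hand-sanitizer gel falls in Group H-3.
With flash point 36.8 °C (≤ 45 °C), the perfume concentrate falls in Group H-3.
Group H-3 net quantity: (three 19.44 L containers = 58.32 L) + (three 26.39 L containers = 79.17 L) + (three 26.94 L containers = 80.82 L) = 218.31 L.
218.31 L is within the road limit of 250 L for Group H-3.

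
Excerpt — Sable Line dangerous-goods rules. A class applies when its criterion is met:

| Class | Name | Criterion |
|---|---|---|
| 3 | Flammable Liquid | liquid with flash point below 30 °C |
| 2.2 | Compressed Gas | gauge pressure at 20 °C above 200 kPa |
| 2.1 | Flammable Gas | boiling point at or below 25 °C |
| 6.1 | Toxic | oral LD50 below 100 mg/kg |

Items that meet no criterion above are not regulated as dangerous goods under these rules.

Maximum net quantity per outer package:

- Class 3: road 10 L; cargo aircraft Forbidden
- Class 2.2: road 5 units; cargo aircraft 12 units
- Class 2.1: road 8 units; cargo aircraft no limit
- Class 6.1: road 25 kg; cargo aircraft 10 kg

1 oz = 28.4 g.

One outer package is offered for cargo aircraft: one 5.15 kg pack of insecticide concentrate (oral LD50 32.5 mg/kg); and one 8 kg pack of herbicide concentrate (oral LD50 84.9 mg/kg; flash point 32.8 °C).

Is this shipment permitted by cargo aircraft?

With oral LD50 32.5 mg/kg (< 100 mg/kg), the insecticide concentrate falls in Class 6.1.
Herbicide concentrate: oral LD50 84.9 mg/kg < 100 mg/kg → Class 6.1 (Toxic).
Class 6.1 net quantity: 5.15 kg + 8 kg = 13.15 kg.
That exceeds the Class 6.1 cargo aircraft limit of 10 kg.

No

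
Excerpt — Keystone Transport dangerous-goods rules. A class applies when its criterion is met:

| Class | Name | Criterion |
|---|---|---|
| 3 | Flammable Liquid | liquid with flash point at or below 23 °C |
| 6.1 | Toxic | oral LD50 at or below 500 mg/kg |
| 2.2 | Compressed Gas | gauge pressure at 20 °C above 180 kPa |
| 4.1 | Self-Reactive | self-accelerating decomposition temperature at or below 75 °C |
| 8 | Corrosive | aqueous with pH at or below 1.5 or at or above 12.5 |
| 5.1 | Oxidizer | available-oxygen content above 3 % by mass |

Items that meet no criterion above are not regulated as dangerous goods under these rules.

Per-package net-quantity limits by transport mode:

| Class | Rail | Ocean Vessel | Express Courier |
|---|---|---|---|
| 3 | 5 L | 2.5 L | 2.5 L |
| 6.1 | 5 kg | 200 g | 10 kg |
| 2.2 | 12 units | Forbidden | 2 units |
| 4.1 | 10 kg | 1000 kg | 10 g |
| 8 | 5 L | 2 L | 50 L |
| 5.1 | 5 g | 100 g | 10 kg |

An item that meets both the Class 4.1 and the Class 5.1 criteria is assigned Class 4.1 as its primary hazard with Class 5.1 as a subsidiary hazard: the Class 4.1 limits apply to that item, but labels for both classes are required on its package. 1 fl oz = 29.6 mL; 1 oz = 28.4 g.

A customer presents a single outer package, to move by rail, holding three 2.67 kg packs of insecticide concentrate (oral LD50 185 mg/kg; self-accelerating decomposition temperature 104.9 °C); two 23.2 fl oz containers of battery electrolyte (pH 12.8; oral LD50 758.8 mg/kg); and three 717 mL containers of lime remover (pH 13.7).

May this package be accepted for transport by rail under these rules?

Oral LD50 185 mg/kg meets the Class 6.1 criterion (Toxic), so the insecticide concentrate is Class 6.1.
Battery electrolyte: pH 12.8 ≥ 12.5 → Class 8 (Corrosive).
The lime remover has pH 13.7, which is ≥ 12.5, so it is Class 8 (Corrosive).
Class 8 net quantity: (two 23.2 fl oz containers = 1373.44 mL) + (three 717 mL containers = 2.151 L) = 3524.44 mL.
3524.44 mL ≤ 5 L (rail limit, Class 8) — within limit.
Class 6.1 quantity: three 2.67 kg packs = 8.01 kg.
That exceeds the Class 6.1 rail limit of 5 kg.

No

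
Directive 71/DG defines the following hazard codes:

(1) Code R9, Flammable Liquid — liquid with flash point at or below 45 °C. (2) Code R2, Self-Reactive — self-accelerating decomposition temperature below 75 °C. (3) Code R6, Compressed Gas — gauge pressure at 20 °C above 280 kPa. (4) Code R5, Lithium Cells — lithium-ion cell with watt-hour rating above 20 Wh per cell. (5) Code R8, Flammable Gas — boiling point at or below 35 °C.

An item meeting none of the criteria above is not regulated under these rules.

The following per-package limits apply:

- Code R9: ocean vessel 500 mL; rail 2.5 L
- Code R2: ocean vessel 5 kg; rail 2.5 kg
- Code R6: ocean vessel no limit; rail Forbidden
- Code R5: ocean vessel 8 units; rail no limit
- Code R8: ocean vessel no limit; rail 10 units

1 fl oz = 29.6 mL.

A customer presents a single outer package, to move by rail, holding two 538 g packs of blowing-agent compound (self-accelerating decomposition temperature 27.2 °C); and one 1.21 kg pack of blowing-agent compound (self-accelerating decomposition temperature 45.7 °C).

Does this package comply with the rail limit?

The blowing-agent compound has self-accelerating decomposition temperature 27.2 °C, which is < 75 °C, so it is Code R2 (Self-Reactive).
Self-accelerating decomposition temperature 45.7 °C meets the Code R2 criterion (Self-Reactive), so the blowing-agent compound is Code R2.
Code R2 net quantity: (two 538 g packs = 1.076 kg) + 1.21 kg = 2.286 kg.
2.286 kg is within the rail limit of 2.5 kg for Code R2.

Yes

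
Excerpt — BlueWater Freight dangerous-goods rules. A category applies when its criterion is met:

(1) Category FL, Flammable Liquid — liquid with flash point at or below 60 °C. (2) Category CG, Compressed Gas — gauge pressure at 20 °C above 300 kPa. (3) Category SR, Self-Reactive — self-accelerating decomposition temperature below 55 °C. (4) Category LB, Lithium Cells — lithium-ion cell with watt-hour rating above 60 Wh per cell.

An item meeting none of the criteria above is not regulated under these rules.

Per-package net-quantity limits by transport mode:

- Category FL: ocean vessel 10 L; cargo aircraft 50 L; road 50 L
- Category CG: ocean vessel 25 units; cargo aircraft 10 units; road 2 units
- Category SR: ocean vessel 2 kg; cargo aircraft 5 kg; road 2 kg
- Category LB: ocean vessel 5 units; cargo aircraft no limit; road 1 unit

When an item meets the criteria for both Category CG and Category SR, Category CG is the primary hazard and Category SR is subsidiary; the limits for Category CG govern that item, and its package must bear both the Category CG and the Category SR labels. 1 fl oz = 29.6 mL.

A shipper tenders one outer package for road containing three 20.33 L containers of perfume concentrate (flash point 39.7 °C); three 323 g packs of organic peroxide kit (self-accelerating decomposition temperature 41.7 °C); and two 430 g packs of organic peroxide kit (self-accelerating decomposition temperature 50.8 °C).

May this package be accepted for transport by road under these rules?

With flash point 39.7 °C (≤ 60 °C), the perfume concentrate falls in Category FL.
With self-accelerating decomposition temperature 41.7 °C (< 55 °C), the organic peroxide kit falls in Category SR.
Self-accelerating decomposition temperature 50.8 °C meets the Category SR criterion (Self-Reactive), so the organic peroxide kit is Category SR.
Category SR net quantity: (three 323 g packs = 969 g) + (two 430 g packs = 860 g) = 1.829 kg.
That is within the Category SR road limit of 2 kg.
Category FL quantity: three 20.33 L containers = 60.99 L.
60.99 L exceeds the road limit of 50 L for Category FL.

No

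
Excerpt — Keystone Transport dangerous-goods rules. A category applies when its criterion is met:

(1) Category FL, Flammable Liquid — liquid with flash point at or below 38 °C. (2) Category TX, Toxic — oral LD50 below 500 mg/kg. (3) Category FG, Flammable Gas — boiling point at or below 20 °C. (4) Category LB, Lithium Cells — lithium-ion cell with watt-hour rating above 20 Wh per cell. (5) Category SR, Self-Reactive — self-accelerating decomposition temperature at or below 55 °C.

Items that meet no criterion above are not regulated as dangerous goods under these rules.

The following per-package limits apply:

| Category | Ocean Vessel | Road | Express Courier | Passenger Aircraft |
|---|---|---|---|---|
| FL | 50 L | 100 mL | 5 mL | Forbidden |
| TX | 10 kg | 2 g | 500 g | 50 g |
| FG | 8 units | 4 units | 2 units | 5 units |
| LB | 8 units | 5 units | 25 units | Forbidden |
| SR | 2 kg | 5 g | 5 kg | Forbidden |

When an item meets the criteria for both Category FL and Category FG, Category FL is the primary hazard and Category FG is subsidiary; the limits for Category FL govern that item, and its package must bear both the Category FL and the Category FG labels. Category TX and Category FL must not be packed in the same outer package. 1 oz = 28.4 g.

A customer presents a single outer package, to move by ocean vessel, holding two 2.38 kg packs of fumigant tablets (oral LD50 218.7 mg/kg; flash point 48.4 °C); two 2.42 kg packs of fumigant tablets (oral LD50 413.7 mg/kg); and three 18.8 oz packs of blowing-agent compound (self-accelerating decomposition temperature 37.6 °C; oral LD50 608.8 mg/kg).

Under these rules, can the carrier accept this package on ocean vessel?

The fumigant tablets have oral LD50 218.7 mg/kg, which is < 500 mg/kg, so they are Category TX (Toxic).
Fumigant tablets: oral LD50 413.7 mg/kg < 500 mg/kg → Category TX (Toxic).
The blowing-agent compound has self-accelerating decomposition temperature 37.6 °C, which is ≤ 55 °C, so it is Category SR (Self-Reactive).
Category TX net quantity: (two 2.38 kg packs = 4.76 kg) + (two 2.42 kg packs = 4.84 kg) = 9.6 kg.
9.6 kg is within the ocean vessel limit of 10 kg for Category TX.
Category SR quantity: three 18.8 oz packs = 1601.76 g.
1601.76 g ≤ 2 kg (ocean vessel limit, Category SR) — within limit.
The segregation rule (Category TX with Category FL) does not apply to Category TX with Category SR.
Every hazard category is within its ocean vessel limit and no segregation rule is violated.

Yes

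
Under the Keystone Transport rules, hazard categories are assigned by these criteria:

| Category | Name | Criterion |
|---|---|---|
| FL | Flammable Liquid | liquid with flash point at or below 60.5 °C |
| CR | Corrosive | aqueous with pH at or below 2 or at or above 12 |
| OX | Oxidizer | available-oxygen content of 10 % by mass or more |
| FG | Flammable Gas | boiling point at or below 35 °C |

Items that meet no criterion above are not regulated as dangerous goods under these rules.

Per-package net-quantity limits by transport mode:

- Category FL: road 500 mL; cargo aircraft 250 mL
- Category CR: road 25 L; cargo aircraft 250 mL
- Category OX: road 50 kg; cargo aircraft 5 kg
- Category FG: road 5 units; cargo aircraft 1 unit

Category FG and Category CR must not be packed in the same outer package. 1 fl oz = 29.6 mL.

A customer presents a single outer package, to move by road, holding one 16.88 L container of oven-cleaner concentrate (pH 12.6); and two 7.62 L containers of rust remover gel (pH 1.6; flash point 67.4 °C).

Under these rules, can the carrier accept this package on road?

Oven-cleaner concentrate: pH 12.6 ≥ 12 → Category CR (Corrosive).
The rust remover gel has pH 1.6, which is ≤ 2, so it is Category CR (Corrosive).
Category CR net quantity: 16.88 L + (two 7.62 L containers = 15.24 L) = 32.12 L.
32.12 L exceeds the road limit of 25 L for Category CR.

No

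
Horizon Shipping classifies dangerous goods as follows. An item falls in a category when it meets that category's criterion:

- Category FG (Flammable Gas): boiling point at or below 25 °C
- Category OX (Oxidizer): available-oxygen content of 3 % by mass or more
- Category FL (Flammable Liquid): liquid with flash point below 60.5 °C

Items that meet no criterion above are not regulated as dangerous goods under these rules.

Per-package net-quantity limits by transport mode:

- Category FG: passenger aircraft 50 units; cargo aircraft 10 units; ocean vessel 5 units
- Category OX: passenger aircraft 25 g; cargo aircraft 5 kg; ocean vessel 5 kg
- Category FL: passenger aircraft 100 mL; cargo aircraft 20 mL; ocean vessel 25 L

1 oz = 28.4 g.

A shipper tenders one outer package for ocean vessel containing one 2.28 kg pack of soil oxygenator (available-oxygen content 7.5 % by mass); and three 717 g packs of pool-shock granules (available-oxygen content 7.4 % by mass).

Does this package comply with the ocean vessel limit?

Yes

With available-oxygen content 7.5 % by mass (≥ 3 % by mass), the soil oxygenator falls in Category OX.
Pool-shock granules: available-oxygen content 7.4 % by mass ≥ 3 % by mass → Category OX (Oxidizer).
Category OX net quantity: 2.28 kg + (three 717 g packs = 2.151 kg) = 4.431 kg.
4.431 kg is within the ocean vessel limit of 5 kg for Category OX.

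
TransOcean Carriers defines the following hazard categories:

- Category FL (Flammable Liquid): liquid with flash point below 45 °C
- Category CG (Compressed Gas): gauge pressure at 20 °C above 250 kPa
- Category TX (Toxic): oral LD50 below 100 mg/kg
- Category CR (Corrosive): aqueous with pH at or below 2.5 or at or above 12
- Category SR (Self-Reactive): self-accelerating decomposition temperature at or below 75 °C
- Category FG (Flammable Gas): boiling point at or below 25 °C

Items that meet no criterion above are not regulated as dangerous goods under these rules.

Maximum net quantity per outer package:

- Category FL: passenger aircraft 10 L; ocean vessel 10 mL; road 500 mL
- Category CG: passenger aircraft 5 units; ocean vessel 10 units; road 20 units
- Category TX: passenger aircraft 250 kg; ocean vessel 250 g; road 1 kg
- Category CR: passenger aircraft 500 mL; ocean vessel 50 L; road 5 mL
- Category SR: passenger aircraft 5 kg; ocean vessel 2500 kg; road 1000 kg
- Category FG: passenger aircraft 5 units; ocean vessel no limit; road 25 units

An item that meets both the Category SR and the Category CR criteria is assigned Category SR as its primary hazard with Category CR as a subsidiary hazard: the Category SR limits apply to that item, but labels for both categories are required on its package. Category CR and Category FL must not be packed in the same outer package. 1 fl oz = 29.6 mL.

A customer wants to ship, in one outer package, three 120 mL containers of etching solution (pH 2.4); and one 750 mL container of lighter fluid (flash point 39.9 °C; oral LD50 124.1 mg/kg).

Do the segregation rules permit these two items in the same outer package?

pH 2.4 meets the Category CR criterion (Corrosive), so the etching solution is Category CR.
The lighter fluid has flash point 39.9 °C, which is < 45 °C, so it is Category FL (Flammable Liquid).
Category CR and Category FL may not share an outer package.

No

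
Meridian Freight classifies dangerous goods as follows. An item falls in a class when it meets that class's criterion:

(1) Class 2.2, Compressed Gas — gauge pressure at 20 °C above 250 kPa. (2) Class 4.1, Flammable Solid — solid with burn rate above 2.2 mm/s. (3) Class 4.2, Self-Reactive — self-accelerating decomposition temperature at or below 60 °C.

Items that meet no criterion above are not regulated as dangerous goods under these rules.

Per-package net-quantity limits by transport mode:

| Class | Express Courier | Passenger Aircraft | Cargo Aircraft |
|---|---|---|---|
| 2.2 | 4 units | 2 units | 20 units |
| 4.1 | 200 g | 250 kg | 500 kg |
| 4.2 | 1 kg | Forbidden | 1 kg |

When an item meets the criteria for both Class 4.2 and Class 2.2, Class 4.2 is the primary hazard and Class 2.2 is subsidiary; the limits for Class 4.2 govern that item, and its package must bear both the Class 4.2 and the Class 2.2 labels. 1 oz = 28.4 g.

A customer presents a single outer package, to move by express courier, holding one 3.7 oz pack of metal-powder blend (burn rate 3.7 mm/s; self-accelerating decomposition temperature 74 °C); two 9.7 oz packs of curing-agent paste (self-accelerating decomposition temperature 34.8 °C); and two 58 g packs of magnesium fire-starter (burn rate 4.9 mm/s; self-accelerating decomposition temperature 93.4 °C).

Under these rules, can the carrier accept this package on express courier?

No

Burn rate 3.7 mm/s meets the Class 4.1 criterion (Flammable Solid), so the metal-powder blend is Class 4.1.
With self-accelerating decomposition temperature 34.8 °C (≤ 60 °C), the curing-agent paste falls in Class 4.2.
With burn rate 4.9 mm/s (> 2.2 mm/s), the magnesium fire-starter falls in Class 4.1.
Total Class 4.1: (one 3.7 oz pack = 105.08 g) + (two 58 g packs = 116 g) = 221.08 g.
That exceeds the Class 4.1 express courier limit of 200 g.
Class 4.2 quantity: two 9.7 oz packs = 550.96 g.
550.96 g is within the express courier limit of 1 kg for Class 4.2.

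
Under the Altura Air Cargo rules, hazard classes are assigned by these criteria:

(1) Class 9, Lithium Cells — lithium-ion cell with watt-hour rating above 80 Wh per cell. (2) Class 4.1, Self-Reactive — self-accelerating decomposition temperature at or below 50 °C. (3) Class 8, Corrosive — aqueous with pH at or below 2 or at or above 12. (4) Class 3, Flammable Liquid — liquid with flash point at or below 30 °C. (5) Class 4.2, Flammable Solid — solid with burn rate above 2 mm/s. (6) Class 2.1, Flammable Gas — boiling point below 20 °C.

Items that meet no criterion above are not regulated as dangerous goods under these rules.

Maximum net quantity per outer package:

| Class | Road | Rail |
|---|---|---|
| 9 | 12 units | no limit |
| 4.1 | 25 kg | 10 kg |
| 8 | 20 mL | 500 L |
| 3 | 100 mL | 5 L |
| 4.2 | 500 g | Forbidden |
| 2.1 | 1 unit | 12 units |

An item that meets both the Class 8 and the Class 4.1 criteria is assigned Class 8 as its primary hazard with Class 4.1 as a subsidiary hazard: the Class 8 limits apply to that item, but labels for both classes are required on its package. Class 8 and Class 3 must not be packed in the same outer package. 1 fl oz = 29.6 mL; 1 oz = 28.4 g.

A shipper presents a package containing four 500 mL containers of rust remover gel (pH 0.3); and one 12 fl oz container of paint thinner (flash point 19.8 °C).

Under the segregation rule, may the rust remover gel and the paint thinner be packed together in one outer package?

pH 0.3 meets the Class 8 criterion (Corrosive), so the rust remover gel is Class 8.
The paint thinner has flash point 19.8 °C, which is ≤ 30 °C, so it is Class 3 (Flammable Liquid).
Class 8 and Class 3 may not share an outer package.

No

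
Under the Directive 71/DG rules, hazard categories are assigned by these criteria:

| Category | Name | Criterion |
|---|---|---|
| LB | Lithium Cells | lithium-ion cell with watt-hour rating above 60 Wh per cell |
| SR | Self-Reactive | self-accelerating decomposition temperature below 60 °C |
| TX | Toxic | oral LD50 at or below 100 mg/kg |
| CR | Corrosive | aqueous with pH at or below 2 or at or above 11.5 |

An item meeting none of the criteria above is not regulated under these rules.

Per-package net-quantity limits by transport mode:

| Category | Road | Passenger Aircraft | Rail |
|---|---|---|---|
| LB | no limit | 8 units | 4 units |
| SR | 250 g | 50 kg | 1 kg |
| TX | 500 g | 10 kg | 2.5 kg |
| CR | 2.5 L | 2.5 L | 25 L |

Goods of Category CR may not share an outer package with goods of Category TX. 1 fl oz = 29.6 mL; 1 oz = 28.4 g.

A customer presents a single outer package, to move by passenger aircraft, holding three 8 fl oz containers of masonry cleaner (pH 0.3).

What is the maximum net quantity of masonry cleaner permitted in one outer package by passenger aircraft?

2.5 L

With pH 0.3 (≤ 2), the masonry cleaner falls in Category CR.
The passenger aircraft limit for Category CR is 2.5 L.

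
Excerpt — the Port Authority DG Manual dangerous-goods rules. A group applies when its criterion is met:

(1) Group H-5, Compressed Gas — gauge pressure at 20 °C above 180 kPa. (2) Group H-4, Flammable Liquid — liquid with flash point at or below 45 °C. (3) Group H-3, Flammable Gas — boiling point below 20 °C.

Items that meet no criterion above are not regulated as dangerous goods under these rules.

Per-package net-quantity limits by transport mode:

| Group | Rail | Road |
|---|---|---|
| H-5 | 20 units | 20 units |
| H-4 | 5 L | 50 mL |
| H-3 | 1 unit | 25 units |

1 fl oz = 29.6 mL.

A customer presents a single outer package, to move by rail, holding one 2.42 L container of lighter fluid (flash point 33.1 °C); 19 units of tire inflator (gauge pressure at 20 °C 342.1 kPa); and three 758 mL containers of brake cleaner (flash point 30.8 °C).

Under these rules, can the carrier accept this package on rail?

Lighter fluid: flash point 33.1 °C ≤ 45 °C → Group H-4 (Flammable Liquid).
The tire inflator has gauge pressure at 20 °C 342.1 kPa, which is > 180 kPa, so it is Group H-5 (Compressed Gas).
The brake cleaner has flash point 30.8 °C, which is ≤ 45 °C, so it is Group H-4 (Flammable Liquid).
Total Group H-4: 2.42 L + (three 758 mL containers = 2.274 L) = 4.694 L.
That is within the Group H-4 rail limit of 5 L.
Group H-5 quantity: 19 units.
That is within the Group H-5 rail limit of 20 units.
Every hazard group is within its rail limit and no segregation rule is violated.

Yes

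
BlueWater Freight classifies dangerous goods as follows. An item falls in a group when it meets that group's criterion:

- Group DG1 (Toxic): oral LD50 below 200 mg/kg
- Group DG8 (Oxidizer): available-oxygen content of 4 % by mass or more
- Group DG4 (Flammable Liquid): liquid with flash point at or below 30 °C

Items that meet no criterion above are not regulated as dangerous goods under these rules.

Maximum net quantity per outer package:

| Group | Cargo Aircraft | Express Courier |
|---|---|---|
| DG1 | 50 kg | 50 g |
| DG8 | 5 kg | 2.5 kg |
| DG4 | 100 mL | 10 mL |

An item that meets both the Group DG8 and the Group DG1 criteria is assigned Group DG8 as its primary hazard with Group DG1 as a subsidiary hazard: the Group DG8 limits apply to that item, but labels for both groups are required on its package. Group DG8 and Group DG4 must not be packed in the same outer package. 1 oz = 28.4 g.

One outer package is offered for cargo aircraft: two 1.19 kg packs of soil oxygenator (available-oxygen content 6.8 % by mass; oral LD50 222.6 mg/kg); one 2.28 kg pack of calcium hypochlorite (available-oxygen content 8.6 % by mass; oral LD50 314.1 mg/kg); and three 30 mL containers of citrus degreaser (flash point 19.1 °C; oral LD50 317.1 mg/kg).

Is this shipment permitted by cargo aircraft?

The soil oxygenator has available-oxygen content 6.8 % by mass, which is ≥ 4 % by mass, so it is Group DG8 (Oxidizer).
With available-oxygen content 8.6 % by mass (≥ 4 % by mass), the calcium hypochlorite falls in Group DG8.
Flash point 19.1 °C meets the Group DG4 criterion (Flammable Liquid), so the citrus degreaser is Group DG4.
Total Group DG8: (two 1.19 kg packs = 2.38 kg) + 2.28 kg = 4.66 kg.
4.66 kg is within the cargo aircraft limit of 5 kg for Group DG8.
Group DG4 quantity: three 30 mL containers = 90 mL.
90 mL ≤ 100 mL (cargo aircraft limit, Group DG4) — within limit.
Group DG8 and Group DG4 may not share an outer package.

No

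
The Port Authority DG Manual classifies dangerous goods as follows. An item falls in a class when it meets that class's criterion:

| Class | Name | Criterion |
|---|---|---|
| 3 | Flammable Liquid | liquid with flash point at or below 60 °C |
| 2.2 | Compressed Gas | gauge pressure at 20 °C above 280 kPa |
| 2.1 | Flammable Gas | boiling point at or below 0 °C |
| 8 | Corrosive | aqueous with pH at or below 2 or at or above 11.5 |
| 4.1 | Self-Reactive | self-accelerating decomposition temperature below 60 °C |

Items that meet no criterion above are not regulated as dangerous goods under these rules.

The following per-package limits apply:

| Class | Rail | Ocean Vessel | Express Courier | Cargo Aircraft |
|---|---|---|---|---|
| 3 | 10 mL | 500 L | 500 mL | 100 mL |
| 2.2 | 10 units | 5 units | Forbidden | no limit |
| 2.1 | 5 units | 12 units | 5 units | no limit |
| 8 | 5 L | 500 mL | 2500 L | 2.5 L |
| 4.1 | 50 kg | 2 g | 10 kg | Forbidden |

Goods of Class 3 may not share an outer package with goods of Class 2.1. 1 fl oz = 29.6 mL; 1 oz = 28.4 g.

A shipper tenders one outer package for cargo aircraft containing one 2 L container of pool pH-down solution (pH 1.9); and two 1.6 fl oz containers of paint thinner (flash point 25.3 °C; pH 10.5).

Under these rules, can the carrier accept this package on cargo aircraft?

Yes

pH 1.9 meets the Class 8 criterion (Corrosive), so the pool pH-down solution is Class 8.
Paint thinner: flash point 25.3 °C ≤ 60 °C → Class 3 (Flammable Liquid).
Class 3 quantity: two 1.6 fl oz containers = 94.72 mL.
That is within the Class 3 cargo aircraft limit of 100 mL.
Class 8 quantity: 2 L.
That is within the Class 8 cargo aircraft limit of 2.5 L.
The segregation rule (Class 3 with Class 2.1) does not apply to Class 3 with Class 8.
Every hazard class is within its cargo aircraft limit and no segregation rule is violated.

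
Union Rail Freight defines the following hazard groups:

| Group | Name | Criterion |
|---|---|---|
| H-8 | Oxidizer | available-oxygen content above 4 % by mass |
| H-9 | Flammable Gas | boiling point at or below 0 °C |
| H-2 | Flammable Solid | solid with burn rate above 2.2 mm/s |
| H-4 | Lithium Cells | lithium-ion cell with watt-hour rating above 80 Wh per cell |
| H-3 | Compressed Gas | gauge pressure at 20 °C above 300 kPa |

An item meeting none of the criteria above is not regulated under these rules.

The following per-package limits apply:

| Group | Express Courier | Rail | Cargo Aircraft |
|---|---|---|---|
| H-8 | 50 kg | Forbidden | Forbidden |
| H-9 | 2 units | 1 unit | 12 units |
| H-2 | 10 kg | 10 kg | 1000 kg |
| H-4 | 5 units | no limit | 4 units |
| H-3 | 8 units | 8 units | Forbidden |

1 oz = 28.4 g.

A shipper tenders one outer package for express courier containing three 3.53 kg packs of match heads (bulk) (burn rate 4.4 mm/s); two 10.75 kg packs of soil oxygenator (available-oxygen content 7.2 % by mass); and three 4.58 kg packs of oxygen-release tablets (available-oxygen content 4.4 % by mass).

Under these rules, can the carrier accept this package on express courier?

No

With burn rate 4.4 mm/s (> 2.2 mm/s), the match heads (bulk) fall in Group H-2.
With available-oxygen content 7.2 % by mass (> 4 % by mass), the soil oxygenator falls in Group H-8.
Oxygen-release tablets: available-oxygen content 4.4 % by mass > 4 % by mass → Group H-8 (Oxidizer).
Total Group H-8: (two 10.75 kg packs = 21.5 kg) + (three 4.58 kg packs = 13.74 kg) = 35.24 kg.
35.24 kg is within the express courier limit of 50 kg for Group H-8.
Group H-2 quantity: three 3.53 kg packs = 10.59 kg.
That exceeds the Group H-2 express courier limit of 10 kg.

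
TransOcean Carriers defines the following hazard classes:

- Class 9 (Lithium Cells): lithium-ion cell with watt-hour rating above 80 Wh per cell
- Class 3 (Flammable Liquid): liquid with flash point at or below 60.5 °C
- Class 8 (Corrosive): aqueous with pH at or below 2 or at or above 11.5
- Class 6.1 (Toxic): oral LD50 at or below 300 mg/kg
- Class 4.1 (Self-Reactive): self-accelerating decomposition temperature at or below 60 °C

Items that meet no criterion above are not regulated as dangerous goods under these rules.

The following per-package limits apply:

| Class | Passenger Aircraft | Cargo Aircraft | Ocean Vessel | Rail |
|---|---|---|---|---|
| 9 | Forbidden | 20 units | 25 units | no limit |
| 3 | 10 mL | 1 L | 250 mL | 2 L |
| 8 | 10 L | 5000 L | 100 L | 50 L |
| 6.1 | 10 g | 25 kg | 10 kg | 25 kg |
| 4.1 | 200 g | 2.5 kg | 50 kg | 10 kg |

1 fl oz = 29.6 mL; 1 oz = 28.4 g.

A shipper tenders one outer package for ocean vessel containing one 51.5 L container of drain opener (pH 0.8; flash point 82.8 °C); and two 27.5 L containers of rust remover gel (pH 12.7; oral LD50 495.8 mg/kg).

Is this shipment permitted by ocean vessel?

No

pH 0.8 meets the Class 8 criterion (Corrosive), so the drain opener is Class 8.
With pH 12.7 (≥ 11.5), the rust remover gel falls in Class 8.
Total Class 8: 51.5 L + (two 27.5 L containers = 55 L) = 106.5 L.
That exceeds the Class 8 ocean vessel limit of 100 L.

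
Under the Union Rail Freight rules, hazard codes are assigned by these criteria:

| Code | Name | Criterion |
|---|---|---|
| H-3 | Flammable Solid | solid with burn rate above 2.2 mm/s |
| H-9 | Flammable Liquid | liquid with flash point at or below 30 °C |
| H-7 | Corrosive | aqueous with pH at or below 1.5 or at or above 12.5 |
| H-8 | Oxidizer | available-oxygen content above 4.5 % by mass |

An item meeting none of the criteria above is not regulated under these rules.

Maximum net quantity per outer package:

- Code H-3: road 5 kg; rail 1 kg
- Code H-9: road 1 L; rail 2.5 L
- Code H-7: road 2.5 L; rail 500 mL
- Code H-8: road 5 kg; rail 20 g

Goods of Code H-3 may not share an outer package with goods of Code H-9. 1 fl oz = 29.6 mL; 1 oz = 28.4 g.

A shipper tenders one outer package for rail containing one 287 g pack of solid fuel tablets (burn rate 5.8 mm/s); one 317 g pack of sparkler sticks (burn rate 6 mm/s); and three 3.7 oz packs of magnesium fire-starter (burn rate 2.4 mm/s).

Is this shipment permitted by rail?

Solid fuel tablets: burn rate 5.8 mm/s > 2.2 mm/s → Code H-3 (Flammable Solid).
Burn rate 6 mm/s meets the Code H-3 criterion (Flammable Solid), so the sparkler sticks are Code H-3.
With burn rate 2.4 mm/s (> 2.2 mm/s), the magnesium fire-starter falls in Code H-3.
Code H-3 net quantity: 287 g + 317 g + (three 3.7 oz packs = 315.24 g) = 919.24 g.
919.24 g ≤ 1 kg (rail limit, Code H-3) — within limit.

Yes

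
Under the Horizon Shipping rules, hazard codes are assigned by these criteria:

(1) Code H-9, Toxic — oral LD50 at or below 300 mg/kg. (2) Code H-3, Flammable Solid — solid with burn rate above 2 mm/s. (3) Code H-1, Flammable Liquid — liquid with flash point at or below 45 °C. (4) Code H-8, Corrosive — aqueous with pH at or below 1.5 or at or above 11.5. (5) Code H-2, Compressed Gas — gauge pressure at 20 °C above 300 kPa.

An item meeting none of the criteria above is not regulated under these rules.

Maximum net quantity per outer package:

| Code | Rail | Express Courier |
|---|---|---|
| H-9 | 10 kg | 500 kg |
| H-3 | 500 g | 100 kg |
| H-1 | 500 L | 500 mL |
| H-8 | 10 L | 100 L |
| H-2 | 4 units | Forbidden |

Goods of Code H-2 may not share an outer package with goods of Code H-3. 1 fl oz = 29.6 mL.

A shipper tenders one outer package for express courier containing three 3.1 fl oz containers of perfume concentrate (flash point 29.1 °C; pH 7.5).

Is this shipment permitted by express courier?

Yes

Perfume concentrate: flash point 29.1 °C ≤ 45 °C → Code H-1 (Flammable Liquid).
Code H-1 quantity: three 3.1 fl oz containers = 275.28 mL.
275.28 mL is within the express courier limit of 500 mL for Code H-1.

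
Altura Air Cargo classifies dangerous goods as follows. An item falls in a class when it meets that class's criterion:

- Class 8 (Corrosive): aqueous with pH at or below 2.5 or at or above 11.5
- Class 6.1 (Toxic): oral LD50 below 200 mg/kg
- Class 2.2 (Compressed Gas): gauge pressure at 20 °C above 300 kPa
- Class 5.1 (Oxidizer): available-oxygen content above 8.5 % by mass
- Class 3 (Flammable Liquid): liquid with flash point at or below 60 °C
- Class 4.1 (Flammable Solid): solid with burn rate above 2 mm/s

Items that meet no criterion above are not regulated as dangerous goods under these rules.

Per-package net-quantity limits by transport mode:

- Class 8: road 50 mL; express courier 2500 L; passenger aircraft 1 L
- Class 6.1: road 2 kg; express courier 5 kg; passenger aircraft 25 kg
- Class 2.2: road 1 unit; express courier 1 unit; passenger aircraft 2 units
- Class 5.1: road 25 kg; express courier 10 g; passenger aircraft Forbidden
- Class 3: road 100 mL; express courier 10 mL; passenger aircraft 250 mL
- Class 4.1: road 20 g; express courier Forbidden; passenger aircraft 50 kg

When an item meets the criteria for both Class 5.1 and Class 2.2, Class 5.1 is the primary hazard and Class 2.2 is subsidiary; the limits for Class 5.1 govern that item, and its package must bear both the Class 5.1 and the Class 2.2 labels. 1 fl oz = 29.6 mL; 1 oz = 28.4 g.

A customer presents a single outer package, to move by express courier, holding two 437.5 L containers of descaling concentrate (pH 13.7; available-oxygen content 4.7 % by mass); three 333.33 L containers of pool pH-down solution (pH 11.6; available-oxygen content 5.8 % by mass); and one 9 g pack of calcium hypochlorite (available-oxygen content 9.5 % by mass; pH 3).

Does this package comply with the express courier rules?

Yes

With pH 13.7 (≥ 11.5), the descaling concentrate falls in Class 8.
pH 11.6 meets the Class 8 criterion (Corrosive), so the pool pH-down solution is Class 8.
With available-oxygen content 9.5 % by mass (> 8.5 % by mass), the calcium hypochlorite falls in Class 5.1.
Total Class 8: (two 437.5 L containers = 875 L) + (three 333.33 L containers = 999.99 L) = 1874.99 L.
1874.99 L ≤ 2500 L (express courier limit, Class 8) — within limit.
Class 5.1 quantity: 9 g.
9 g ≤ 10 g (express courier limit, Class 5.1) — within limit.
Every hazard class is within its express courier limit and no segregation rule is violated.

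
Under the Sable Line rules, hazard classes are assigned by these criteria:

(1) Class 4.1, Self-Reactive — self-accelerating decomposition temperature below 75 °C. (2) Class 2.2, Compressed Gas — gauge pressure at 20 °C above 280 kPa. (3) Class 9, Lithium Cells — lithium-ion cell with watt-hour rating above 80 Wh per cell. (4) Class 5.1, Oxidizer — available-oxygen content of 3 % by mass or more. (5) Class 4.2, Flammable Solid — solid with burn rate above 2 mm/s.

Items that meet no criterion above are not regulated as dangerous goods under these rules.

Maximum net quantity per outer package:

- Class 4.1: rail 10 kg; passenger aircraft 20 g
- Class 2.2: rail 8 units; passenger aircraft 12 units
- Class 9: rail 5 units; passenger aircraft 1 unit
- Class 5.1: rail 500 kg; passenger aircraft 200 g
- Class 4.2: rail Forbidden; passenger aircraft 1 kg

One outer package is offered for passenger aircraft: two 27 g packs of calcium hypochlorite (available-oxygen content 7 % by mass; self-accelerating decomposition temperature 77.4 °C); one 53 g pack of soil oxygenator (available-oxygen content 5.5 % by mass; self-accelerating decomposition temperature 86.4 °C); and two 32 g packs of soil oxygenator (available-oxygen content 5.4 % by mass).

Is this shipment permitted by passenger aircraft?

The calcium hypochlorite has available-oxygen content 7 % by mass, which is ≥ 3 % by mass, so it is Class 5.1 (Oxidizer).
Soil oxygenator: available-oxygen content 5.5 % by mass ≥ 3 % by mass → Class 5.1 (Oxidizer).
Soil oxygenator: available-oxygen content 5.4 % by mass ≥ 3 % by mass → Class 5.1 (Oxidizer).
Total Class 5.1: (two 27 g packs = 54 g) + 53 g + (two 32 g packs = 64 g) = 171 g.
171 g is within the passenger aircraft limit of 200 g for Class 5.1.

Yes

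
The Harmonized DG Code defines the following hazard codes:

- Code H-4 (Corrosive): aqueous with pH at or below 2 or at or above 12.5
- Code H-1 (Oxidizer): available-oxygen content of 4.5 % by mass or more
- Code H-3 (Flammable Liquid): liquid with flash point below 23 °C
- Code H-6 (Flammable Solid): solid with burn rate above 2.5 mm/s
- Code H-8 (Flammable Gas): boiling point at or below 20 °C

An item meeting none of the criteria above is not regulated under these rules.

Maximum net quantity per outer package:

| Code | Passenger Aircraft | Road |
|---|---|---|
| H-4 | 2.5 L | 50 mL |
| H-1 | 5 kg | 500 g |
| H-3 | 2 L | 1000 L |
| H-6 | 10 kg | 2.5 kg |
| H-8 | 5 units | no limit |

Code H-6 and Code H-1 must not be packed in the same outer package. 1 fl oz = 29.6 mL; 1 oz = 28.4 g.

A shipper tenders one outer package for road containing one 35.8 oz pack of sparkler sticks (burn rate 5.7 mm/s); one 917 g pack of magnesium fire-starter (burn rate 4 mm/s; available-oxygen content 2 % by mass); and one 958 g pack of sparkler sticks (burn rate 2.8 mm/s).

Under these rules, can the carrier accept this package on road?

Burn rate 5.7 mm/s meets the Code H-6 criterion (Flammable Solid), so the sparkler sticks are Code H-6.
With burn rate 4 mm/s (> 2.5 mm/s), the magnesium fire-starter falls in Code H-6.
Burn rate 2.8 mm/s meets the Code H-6 criterion (Flammable Solid), so the sparkler sticks are Code H-6.
Total Code H-6: (one 35.8 oz pack = 1016.72 g) + 917 g + 958 g = 2891.72 g.
2891.72 g > 2.5 kg (road limit, Code H-6) — over the limit.

No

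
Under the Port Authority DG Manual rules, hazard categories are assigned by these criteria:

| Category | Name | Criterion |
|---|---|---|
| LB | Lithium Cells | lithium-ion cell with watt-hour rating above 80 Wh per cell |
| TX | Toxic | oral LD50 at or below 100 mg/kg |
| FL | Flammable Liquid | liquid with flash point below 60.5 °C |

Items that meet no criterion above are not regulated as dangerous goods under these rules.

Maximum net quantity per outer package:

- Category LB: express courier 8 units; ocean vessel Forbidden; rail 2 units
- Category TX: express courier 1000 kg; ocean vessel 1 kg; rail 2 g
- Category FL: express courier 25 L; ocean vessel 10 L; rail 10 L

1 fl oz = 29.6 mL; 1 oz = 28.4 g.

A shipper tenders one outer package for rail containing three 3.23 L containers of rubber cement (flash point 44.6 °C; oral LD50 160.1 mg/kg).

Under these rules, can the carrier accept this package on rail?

Yes

Flash point 44.6 °C meets the Category FL criterion (Flammable Liquid), so the rubber cement is Category FL.
Category FL quantity: three 3.23 L containers = 9.69 L.
9.69 L ≤ 10 L (rail limit, Category FL) — within limit.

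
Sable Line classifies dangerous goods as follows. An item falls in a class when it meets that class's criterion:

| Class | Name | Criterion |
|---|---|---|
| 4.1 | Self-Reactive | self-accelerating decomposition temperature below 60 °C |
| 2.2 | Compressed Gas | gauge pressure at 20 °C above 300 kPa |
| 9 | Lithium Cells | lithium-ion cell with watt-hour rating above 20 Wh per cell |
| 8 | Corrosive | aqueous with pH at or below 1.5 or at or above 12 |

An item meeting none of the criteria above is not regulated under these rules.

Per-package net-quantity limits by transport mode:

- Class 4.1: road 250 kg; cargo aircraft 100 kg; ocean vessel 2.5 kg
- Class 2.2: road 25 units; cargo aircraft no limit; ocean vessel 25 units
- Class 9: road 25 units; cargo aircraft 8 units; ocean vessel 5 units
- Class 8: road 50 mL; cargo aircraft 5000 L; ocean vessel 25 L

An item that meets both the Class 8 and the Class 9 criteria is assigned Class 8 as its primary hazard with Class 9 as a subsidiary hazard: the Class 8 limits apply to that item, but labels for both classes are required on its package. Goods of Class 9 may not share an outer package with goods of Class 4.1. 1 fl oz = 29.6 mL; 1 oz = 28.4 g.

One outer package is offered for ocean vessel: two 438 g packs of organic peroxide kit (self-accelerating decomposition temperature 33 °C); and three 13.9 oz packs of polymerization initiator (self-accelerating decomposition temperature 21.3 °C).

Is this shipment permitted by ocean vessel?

Yes

Self-accelerating decomposition temperature 33 °C meets the Class 4.1 criterion (Self-Reactive), so the organic peroxide kit is Class 4.1.
With self-accelerating decomposition temperature 21.3 °C (< 60 °C), the polymerization initiator falls in Class 4.1.
Class 4.1 net quantity: (two 438 g packs = 876 g) + (three 13.9 oz packs = 1184.28 g) = 2060.28 g.
2060.28 g is within the ocean vessel limit of 2.5 kg for Class 4.1.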